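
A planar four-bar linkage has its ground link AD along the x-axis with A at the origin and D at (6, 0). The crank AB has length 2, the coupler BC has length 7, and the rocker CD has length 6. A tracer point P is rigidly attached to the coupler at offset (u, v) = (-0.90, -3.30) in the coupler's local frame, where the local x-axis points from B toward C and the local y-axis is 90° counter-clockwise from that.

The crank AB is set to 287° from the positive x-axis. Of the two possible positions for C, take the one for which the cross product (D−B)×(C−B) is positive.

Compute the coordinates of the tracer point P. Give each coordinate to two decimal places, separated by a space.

A=(0,0), D=(6.00,0)
B = A + 2.00·(cos287°, sin287°) = (0.5847, -1.9126)
|BD| = 5.7431
circle(B,7.00) ∩ circle(D,6.00): a=4.0033, h=5.7422
  candidates: C₊=(2.4472,4.8351) cross=32.978; C₋=(6.2719,-5.9938) cross=-32.978
  mode + wants cross > 0 → take C=(2.4472,4.8351) (cross=32.978)
ex = (C−B)/|BC| = (0.2661,0.9640); ey = (-0.9640,0.2661)
P = B + -0.90·ex + -3.30·ey = (3.5263,-3.6582)

3.53 -3.66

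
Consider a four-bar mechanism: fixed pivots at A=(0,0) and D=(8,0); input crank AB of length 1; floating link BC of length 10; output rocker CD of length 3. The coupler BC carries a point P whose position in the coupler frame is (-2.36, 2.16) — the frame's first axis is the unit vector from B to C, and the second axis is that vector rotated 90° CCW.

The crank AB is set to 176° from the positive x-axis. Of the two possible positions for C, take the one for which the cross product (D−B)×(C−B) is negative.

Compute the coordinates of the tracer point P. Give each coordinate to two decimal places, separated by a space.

-2.59 2.84

A=(0,0), D=(8.00,0)
B = A + 1.00·(cos176°, sin176°) = (-0.9976, 0.0698)
|BD| = 8.9978
circle(B,10.00) ∩ circle(D,3.00): a=9.5557, h=2.9477
  candidates: C₊=(8.5807,2.9433) cross=26.523; C₋=(8.5350,-2.9519) cross=-26.523
  mode - wants cross < 0 → take C=(8.5350,-2.9519) (cross=-26.523)
ex = (C−B)/|BC| = (0.9533,-0.3022); ey = (0.3022,0.9533)
P = B + -2.36·ex + 2.16·ey = (-2.5946,2.8419)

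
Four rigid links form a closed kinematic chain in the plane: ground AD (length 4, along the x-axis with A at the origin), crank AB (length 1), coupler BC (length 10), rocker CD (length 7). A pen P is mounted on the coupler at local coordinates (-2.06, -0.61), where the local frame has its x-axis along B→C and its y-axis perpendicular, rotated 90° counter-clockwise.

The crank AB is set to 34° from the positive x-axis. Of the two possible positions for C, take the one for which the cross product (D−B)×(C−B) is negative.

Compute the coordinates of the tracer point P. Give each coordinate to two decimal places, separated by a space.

-1.28 0.97

A=(0,0), D=(4.00,0)
B = A + 1.00·(cos34°, sin34°) = (0.8290, 0.5592)
|BD| = 3.2199
circle(B,10.00) ∩ circle(D,7.00): a=9.5295, h=3.0314
  candidates: C₊=(10.7402,1.8895) cross=9.761; C₋=(9.6872,-4.0811) cross=-9.761
  mode - wants cross < 0 → take C=(9.6872,-4.0811) (cross=-9.761)
ex = (C−B)/|BC| = (0.8858,-0.4640); ey = (0.4640,0.8858)
P = B + -2.06·ex + -0.61·ey = (-1.2788,0.9747)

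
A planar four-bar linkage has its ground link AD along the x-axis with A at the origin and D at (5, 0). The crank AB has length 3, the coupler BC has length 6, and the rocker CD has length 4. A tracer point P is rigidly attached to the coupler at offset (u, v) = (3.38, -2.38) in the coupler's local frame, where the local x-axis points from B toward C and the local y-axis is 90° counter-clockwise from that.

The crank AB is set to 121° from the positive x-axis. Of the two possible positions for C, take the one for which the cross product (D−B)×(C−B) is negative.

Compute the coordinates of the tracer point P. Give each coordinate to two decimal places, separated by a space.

A=(0,0), D=(5.00,0)
B = A + 3.00·(cos121°, sin121°) = (-1.5451, 2.5715)
|BD| = 7.0322
circle(B,6.00) ∩ circle(D,4.00): a=4.9381, h=3.4081
  candidates: C₊=(4.2973,3.9378) cross=23.966; C₋=(1.8047,-2.4063) cross=-23.966
  mode - wants cross < 0 → take C=(1.8047,-2.4063) (cross=-23.966)
ex = (C−B)/|BC| = (0.5583,-0.8296); ey = (0.8296,0.5583)
P = B + 3.38·ex + -2.38·ey = (-1.6326,-1.5614)

-1.63 -1.56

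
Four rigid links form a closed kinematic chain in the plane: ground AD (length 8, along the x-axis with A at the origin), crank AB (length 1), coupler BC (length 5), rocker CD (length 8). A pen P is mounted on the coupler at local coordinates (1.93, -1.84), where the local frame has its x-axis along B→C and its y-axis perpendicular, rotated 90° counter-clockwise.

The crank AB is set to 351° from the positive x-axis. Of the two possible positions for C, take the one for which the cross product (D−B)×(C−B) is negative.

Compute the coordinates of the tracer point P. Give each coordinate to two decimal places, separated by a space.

A=(0,0), D=(8.00,0)
B = A + 1.00·(cos351°, sin351°) = (0.9877, -0.1564)
|BD| = 7.0141
circle(B,5.00) ∩ circle(D,8.00): a=0.7269, h=4.9469
  candidates: C₊=(1.6041,4.8054) cross=34.698; C₋=(1.8247,-5.0859) cross=-34.698
  mode - wants cross < 0 → take C=(1.8247,-5.0859) (cross=-34.698)
ex = (C−B)/|BC| = (0.1674,-0.9859); ey = (0.9859,0.1674)
P = B + 1.93·ex + -1.84·ey = (-0.5032,-2.3672)

-0.50 -2.37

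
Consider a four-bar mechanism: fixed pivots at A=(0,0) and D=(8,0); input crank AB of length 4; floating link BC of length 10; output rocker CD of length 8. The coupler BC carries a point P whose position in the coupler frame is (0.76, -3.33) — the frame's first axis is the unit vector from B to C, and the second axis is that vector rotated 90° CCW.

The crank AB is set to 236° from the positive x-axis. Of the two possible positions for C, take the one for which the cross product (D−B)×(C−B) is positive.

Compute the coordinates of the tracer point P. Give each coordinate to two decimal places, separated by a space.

A=(0,0), D=(8.00,0)
B = A + 4.00·(cos236°, sin236°) = (-2.2368, -3.3162)
|BD| = 10.7605
circle(B,10.00) ∩ circle(D,8.00): a=7.0530, h=7.0891
  candidates: C₊=(2.2883,5.6015) cross=76.282; C₋=(6.6577,-7.8866) cross=-76.282
  mode + wants cross > 0 → take C=(2.2883,5.6015) (cross=76.282)
ex = (C−B)/|BC| = (0.4525,0.8918); ey = (-0.8918,0.4525)
P = B + 0.76·ex + -3.33·ey = (1.0767,-4.1453)

1.08 -4.15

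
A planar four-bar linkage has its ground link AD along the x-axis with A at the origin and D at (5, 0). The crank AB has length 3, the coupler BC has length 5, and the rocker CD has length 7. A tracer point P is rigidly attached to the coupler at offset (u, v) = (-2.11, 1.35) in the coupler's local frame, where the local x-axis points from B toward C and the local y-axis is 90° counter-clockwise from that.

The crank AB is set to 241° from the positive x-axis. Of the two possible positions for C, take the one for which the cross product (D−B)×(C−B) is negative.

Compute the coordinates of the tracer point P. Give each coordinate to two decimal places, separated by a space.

-1.90 -0.16

A=(0,0), D=(5.00,0)
B = A + 3.00·(cos241°, sin241°) = (-1.4544, -2.6239)
|BD| = 6.9674
circle(B,5.00) ∩ circle(D,7.00): a=1.7614, h=4.6795
  candidates: C₊=(-1.5850,2.3744) cross=32.604; C₋=(1.9395,-6.2955) cross=-32.604
  mode - wants cross < 0 → take C=(1.9395,-6.2955) (cross=-32.604)
ex = (C−B)/|BC| = (0.6788,-0.7343); ey = (0.7343,0.6788)
P = B + -2.11·ex + 1.35·ey = (-1.8953,-0.1581)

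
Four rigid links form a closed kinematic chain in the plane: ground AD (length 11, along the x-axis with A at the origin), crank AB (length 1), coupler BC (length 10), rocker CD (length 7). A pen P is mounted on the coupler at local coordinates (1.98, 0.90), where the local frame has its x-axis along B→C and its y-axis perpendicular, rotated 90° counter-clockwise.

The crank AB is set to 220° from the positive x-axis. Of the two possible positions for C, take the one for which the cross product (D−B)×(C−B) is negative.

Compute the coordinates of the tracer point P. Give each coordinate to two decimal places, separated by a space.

1.38 -0.97

A=(0,0), D=(11.00,0)
B = A + 1.00·(cos220°, sin220°) = (-0.7660, -0.6428)
|BD| = 11.7836
circle(B,10.00) ∩ circle(D,7.00): a=8.0558, h=5.9248
  candidates: C₊=(6.9546,5.7127) cross=69.816; C₋=(7.6010,-6.1194) cross=-69.816
  mode - wants cross < 0 → take C=(7.6010,-6.1194) (cross=-69.816)
ex = (C−B)/|BC| = (0.8367,-0.5477); ey = (0.5477,0.8367)
P = B + 1.98·ex + 0.90·ey = (1.3835,-0.9741)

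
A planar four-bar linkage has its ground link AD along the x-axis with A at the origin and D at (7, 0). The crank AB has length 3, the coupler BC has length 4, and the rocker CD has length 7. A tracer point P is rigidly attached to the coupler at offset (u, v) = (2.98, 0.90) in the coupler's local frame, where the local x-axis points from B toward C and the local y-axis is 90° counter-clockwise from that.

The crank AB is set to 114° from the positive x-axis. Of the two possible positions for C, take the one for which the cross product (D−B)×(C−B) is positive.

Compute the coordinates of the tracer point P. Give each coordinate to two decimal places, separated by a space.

A=(0,0), D=(7.00,0)
B = A + 3.00·(cos114°, sin114°) = (-1.2202, 2.7406)
|BD| = 8.6650
circle(B,4.00) ∩ circle(D,7.00): a=2.4283, h=3.1786
  candidates: C₊=(2.0888,4.9880) cross=27.542; C₋=(0.0781,-1.0428) cross=-27.542
  mode + wants cross > 0 → take C=(2.0888,4.9880) (cross=27.542)
ex = (C−B)/|BC| = (0.8272,0.5618); ey = (-0.5618,0.8272)
P = B + 2.98·ex + 0.90·ey = (0.7393,5.1594)

0.74 5.16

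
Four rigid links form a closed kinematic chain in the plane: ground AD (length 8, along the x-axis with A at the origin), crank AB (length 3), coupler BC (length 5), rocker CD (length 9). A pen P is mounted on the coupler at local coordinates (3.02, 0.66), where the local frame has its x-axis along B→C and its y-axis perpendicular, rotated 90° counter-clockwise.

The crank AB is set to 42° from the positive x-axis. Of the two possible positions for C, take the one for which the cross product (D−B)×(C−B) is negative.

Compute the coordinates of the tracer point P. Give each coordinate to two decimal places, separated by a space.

0.94 -0.80

A=(0,0), D=(8.00,0)
B = A + 3.00·(cos42°, sin42°) = (2.2294, 2.0074)
|BD| = 6.1098
circle(B,5.00) ∩ circle(D,9.00): a=-1.5280, h=4.7608
  candidates: C₊=(2.3505,7.0059) cross=29.087; C₋=(-0.7779,-1.9871) cross=-29.087
  mode - wants cross < 0 → take C=(-0.7779,-1.9871) (cross=-29.087)
ex = (C−B)/|BC| = (-0.6015,-0.7989); ey = (0.7989,-0.6015)
P = B + 3.02·ex + 0.66·ey = (0.9403,-0.8022)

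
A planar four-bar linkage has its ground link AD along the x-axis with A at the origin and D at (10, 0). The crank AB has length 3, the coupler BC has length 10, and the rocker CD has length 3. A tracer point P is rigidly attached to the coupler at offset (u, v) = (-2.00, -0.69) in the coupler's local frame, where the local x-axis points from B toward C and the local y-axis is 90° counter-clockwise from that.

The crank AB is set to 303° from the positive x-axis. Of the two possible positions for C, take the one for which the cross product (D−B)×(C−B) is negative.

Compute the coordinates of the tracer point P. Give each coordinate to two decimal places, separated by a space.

-0.37 -3.21

A=(0,0), D=(10.00,0)
B = A + 3.00·(cos303°, sin303°) = (1.6339, -2.5160)
|BD| = 8.7362
circle(B,10.00) ∩ circle(D,3.00): a=9.5763, h=2.8800
  candidates: C₊=(9.9751,2.9999) cross=25.160; C₋=(11.6339,-2.5160) cross=-25.160
  mode - wants cross < 0 → take C=(11.6339,-2.5160) (cross=-25.160)
ex = (C−B)/|BC| = (1.0000,0.0000); ey = (-0.0000,1.0000)
P = B + -2.00·ex + -0.69·ey = (-0.3661,-3.2060)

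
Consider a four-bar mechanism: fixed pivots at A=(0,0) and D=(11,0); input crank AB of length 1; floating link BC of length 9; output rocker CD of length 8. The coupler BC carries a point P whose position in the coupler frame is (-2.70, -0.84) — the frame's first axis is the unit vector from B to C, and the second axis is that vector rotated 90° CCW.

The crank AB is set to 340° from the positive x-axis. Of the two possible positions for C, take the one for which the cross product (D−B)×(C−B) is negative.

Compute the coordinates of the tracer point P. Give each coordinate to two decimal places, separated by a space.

A=(0,0), D=(11.00,0)
B = A + 1.00·(cos340°, sin340°) = (0.9397, -0.3420)
|BD| = 10.0661
circle(B,9.00) ∩ circle(D,8.00): a=5.8775, h=6.8158
  candidates: C₊=(6.5822,6.6696) cross=68.609; C₋=(7.0454,-6.9542) cross=-68.609
  mode - wants cross < 0 → take C=(7.0454,-6.9542) (cross=-68.609)
ex = (C−B)/|BC| = (0.6784,-0.7347); ey = (0.7347,0.6784)
P = B + -2.70·ex + -0.84·ey = (-1.5091,1.0718)

-1.51 1.07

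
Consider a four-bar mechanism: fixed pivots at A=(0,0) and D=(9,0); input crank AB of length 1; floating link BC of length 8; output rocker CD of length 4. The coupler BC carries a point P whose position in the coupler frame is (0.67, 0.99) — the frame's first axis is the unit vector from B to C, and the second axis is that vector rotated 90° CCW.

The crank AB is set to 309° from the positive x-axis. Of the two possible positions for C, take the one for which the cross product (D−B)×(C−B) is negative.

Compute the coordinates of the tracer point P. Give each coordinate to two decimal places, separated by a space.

A=(0,0), D=(9.00,0)
B = A + 1.00·(cos309°, sin309°) = (0.6293, -0.7771)
|BD| = 8.4067
circle(B,8.00) ∩ circle(D,4.00): a=7.0582, h=3.7659
  candidates: C₊=(7.3092,3.6251) cross=31.658; C₋=(8.0054,-3.8744) cross=-31.658
  mode - wants cross < 0 → take C=(8.0054,-3.8744) (cross=-31.658)
ex = (C−B)/|BC| = (0.9220,-0.3872); ey = (0.3872,0.9220)
P = B + 0.67·ex + 0.99·ey = (1.6304,-0.1237)

1.63 -0.12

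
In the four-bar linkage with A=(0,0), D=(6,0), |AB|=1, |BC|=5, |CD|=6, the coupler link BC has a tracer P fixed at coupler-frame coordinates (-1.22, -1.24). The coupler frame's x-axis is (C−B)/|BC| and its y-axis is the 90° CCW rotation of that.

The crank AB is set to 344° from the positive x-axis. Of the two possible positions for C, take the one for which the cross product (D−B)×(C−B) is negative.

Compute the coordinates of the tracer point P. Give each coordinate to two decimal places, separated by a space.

A=(0,0), D=(6.00,0)
B = A + 1.00·(cos344°, sin344°) = (0.9613, -0.2756)
|BD| = 5.0463
circle(B,5.00) ∩ circle(D,6.00): a=1.4332, h=4.7902
  candidates: C₊=(2.1307,4.5857) cross=24.173; C₋=(2.6540,-4.9804) cross=-24.173
  mode - wants cross < 0 → take C=(2.6540,-4.9804) (cross=-24.173)
ex = (C−B)/|BC| = (0.3385,-0.9409); ey = (0.9409,0.3385)
P = B + -1.22·ex + -1.24·ey = (-0.6185,0.4525)

-0.62 0.45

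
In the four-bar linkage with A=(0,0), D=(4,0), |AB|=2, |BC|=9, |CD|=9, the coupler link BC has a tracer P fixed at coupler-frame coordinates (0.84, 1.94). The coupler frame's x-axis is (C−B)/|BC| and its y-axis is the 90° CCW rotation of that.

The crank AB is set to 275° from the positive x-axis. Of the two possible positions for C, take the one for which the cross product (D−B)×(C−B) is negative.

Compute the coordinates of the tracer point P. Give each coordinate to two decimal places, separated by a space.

2.19 -1.34

A=(0,0), D=(4.00,0)
B = A + 2.00·(cos275°, sin275°) = (0.1743, -1.9924)
|BD| = 4.3134
circle(B,9.00) ∩ circle(D,9.00): a=2.1567, h=8.7378
  candidates: C₊=(-1.9489,6.7536) cross=37.690; C₋=(6.1232,-8.7460) cross=-37.690
  mode - wants cross < 0 → take C=(6.1232,-8.7460) (cross=-37.690)
ex = (C−B)/|BC| = (0.6610,-0.7504); ey = (0.7504,0.6610)
P = B + 0.84·ex + 1.94·ey = (2.1853,-1.3404)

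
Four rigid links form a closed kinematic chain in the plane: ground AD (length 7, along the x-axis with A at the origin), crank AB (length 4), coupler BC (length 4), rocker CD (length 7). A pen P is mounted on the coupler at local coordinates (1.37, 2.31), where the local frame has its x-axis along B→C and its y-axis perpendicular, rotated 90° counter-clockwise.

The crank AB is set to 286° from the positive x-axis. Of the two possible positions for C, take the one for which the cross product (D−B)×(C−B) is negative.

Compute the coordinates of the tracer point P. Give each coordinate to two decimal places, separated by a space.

A=(0,0), D=(7.00,0)
B = A + 4.00·(cos286°, sin286°) = (1.1025, -3.8450)
|BD| = 7.0402
circle(B,4.00) ∩ circle(D,7.00): a=1.1764, h=3.8231
  candidates: C₊=(0.0000,0.0000) cross=26.915; C₋=(4.1760,-6.4051) cross=-26.915
  mode - wants cross < 0 → take C=(4.1760,-6.4051) (cross=-26.915)
ex = (C−B)/|BC| = (0.7684,-0.6400); ey = (0.6400,0.7684)
P = B + 1.37·ex + 2.31·ey = (3.6336,-2.9469)

3.63 -2.95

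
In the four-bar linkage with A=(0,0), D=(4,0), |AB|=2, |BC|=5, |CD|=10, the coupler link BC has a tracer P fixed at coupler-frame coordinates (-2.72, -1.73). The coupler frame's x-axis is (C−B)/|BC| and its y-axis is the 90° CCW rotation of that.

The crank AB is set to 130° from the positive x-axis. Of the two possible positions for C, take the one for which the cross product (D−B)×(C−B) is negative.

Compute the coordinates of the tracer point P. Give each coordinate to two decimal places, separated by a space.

A=(0,0), D=(4.00,0)
B = A + 2.00·(cos130°, sin130°) = (-1.2856, 1.5321)
|BD| = 5.5031
circle(B,5.00) ∩ circle(D,10.00): a=-4.0627, h=2.9145
  candidates: C₊=(-4.3763,5.4624) cross=16.039; C₋=(-5.9991,-0.1361) cross=-16.039
  mode - wants cross < 0 → take C=(-5.9991,-0.1361) (cross=-16.039)
ex = (C−B)/|BC| = (-0.9427,-0.3336); ey = (0.3336,-0.9427)
P = B + -2.72·ex + -1.73·ey = (0.7014,4.0705)

0.70 4.07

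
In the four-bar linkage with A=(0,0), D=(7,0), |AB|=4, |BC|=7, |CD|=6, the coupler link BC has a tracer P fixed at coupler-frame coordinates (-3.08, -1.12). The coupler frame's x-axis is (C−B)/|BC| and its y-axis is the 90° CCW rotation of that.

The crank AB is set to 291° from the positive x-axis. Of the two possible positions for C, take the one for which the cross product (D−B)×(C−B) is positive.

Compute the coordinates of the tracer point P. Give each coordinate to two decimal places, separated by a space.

A=(0,0), D=(7.00,0)
B = A + 4.00·(cos291°, sin291°) = (1.4335, -3.7343)
|BD| = 6.7031
circle(B,7.00) ∩ circle(D,6.00): a=4.3212, h=5.5070
  candidates: C₊=(1.9541,3.2463) cross=36.914; C₋=(8.0900,-5.9002) cross=-36.914
  mode + wants cross > 0 → take C=(1.9541,3.2463) (cross=36.914)
ex = (C−B)/|BC| = (0.0744,0.9972); ey = (-0.9972,0.0744)
P = B + -3.08·ex + -1.12·ey = (2.3213,-6.8891)

2.32 -6.89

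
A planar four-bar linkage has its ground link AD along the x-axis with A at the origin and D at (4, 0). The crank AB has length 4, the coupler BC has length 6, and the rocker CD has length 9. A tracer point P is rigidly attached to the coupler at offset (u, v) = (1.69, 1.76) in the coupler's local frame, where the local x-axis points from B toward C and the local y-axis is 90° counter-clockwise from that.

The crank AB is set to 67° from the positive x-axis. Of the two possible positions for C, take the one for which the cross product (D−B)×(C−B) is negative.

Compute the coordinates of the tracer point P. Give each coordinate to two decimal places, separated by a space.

A=(0,0), D=(4.00,0)
B = A + 4.00·(cos67°, sin67°) = (1.5629, 3.6820)
|BD| = 4.4155
circle(B,6.00) ∩ circle(D,9.00): a=-2.8879, h=5.2593
  candidates: C₊=(4.3546,8.9930) cross=23.222; C₋=(-4.4167,3.1875) cross=-23.222
  mode - wants cross < 0 → take C=(-4.4167,3.1875) (cross=-23.222)
ex = (C−B)/|BC| = (-0.9966,-0.0824); ey = (0.0824,-0.9966)
P = B + 1.69·ex + 1.76·ey = (0.0237,1.7887)

0.02 1.79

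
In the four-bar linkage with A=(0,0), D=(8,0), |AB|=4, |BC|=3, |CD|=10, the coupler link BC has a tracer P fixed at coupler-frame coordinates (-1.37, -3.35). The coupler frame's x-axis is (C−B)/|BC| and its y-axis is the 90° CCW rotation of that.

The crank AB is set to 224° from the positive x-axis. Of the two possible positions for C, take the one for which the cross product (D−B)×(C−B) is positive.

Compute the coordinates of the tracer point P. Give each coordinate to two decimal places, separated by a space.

A=(0,0), D=(8.00,0)
B = A + 4.00·(cos224°, sin224°) = (-2.8774, -2.7786)
|BD| = 11.2267
circle(B,3.00) ∩ circle(D,10.00): a=1.5605, h=2.5622
  candidates: C₊=(-1.9996,0.0901) cross=28.765; C₋=(-0.7313,-4.8749) cross=-28.765
  mode + wants cross > 0 → take C=(-1.9996,0.0901) (cross=28.765)
ex = (C−B)/|BC| = (0.2926,0.9562); ey = (-0.9562,0.2926)
P = B + -1.37·ex + -3.35·ey = (-0.0748,-5.0689)

-0.07 -5.07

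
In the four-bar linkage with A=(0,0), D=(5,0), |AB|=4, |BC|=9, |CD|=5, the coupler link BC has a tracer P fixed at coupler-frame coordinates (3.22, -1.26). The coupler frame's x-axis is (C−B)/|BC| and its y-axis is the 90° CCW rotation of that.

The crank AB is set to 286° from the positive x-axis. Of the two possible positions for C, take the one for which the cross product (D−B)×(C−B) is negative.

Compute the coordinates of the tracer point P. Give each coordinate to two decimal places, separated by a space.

4.54 -4.21

A=(0,0), D=(5.00,0)
B = A + 4.00·(cos286°, sin286°) = (1.1025, -3.8450)
|BD| = 5.4749
circle(B,9.00) ∩ circle(D,5.00): a=7.8517, h=4.3990
  candidates: C₊=(3.6026,4.8008) cross=24.084; C₋=(9.7814,-1.4623) cross=-24.084
  mode - wants cross < 0 → take C=(9.7814,-1.4623) (cross=-24.084)
ex = (C−B)/|BC| = (0.9643,0.2648); ey = (-0.2648,0.9643)
P = B + 3.22·ex + -1.26·ey = (4.5412,-4.2076)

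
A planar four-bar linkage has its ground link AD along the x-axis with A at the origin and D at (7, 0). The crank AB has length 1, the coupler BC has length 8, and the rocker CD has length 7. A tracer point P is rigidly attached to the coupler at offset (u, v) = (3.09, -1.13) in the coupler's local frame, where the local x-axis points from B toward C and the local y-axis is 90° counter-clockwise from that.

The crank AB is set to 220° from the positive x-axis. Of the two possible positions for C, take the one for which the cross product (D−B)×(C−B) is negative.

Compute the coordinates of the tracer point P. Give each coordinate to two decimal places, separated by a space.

0.47 -3.69

A=(0,0), D=(7.00,0)
B = A + 1.00·(cos220°, sin220°) = (-0.7660, -0.6428)
|BD| = 7.7926
circle(B,8.00) ∩ circle(D,7.00): a=4.8588, h=6.3555
  candidates: C₊=(3.5519,6.0918) cross=49.526; C₋=(4.6004,-6.5759) cross=-49.526
  mode - wants cross < 0 → take C=(4.6004,-6.5759) (cross=-49.526)
ex = (C−B)/|BC| = (0.6708,-0.7416); ey = (0.7416,0.6708)
P = B + 3.09·ex + -1.13·ey = (0.4687,-3.6924)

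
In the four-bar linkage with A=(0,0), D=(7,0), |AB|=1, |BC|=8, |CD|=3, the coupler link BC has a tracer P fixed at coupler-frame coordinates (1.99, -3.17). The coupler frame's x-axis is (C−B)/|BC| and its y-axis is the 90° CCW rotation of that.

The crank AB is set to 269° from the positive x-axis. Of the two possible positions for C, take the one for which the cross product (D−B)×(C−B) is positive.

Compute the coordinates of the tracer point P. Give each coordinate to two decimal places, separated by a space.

3.29 -2.75

A=(0,0), D=(7.00,0)
B = A + 1.00·(cos269°, sin269°) = (-0.0175, -0.9998)
|BD| = 7.0883
circle(B,8.00) ∩ circle(D,3.00): a=7.4238, h=2.9812
  candidates: C₊=(6.9116,2.9987) cross=21.132; C₋=(7.7526,-2.9041) cross=-21.132
  mode + wants cross > 0 → take C=(6.9116,2.9987) (cross=21.132)
ex = (C−B)/|BC| = (0.8661,0.4998); ey = (-0.4998,0.8661)
P = B + 1.99·ex + -3.17·ey = (3.2906,-2.7508)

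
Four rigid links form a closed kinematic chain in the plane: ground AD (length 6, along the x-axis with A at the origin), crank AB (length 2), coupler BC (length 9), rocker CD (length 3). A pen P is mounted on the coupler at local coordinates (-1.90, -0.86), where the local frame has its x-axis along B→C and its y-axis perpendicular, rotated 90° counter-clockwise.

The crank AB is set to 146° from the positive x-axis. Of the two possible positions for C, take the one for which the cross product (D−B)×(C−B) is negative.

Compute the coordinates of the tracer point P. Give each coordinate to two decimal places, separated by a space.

A=(0,0), D=(6.00,0)
B = A + 2.00·(cos146°, sin146°) = (-1.6581, 1.1184)
|BD| = 7.7393
circle(B,9.00) ∩ circle(D,3.00): a=8.5212, h=2.8963
  candidates: C₊=(7.1923,2.7529) cross=22.415; C₋=(6.3552,-2.9789) cross=-22.415
  mode - wants cross < 0 → take C=(6.3552,-2.9789) (cross=-22.415)
ex = (C−B)/|BC| = (0.8904,-0.4553); ey = (0.4553,0.8904)
P = B + -1.90·ex + -0.86·ey = (-3.7413,1.2177)

-3.74 1.22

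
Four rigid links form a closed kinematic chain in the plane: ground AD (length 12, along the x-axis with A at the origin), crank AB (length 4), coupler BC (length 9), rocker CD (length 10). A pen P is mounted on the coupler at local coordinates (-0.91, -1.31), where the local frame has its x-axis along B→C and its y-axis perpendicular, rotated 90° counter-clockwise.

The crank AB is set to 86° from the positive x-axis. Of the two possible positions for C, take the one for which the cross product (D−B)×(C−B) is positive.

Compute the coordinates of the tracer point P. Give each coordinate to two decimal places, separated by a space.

0.26 2.40

A=(0,0), D=(12.00,0)
B = A + 4.00·(cos86°, sin86°) = (0.2790, 3.9903)
|BD| = 12.3816
circle(B,9.00) ∩ circle(D,10.00): a=5.4235, h=7.1823
  candidates: C₊=(7.7278,9.0415) cross=88.928; C₋=(3.0985,-4.5567) cross=-88.928
  mode + wants cross > 0 → take C=(7.7278,9.0415) (cross=88.928)
ex = (C−B)/|BC| = (0.8276,0.5612); ey = (-0.5612,0.8276)
P = B + -0.91·ex + -1.31·ey = (0.2611,2.3953)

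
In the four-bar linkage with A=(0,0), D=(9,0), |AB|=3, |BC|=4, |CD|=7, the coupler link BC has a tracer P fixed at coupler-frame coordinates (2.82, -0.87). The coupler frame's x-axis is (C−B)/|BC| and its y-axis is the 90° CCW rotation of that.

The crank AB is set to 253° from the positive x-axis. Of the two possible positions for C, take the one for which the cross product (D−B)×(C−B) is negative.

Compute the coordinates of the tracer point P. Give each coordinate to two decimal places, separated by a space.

A=(0,0), D=(9.00,0)
B = A + 3.00·(cos253°, sin253°) = (-0.8771, -2.8689)
|BD| = 10.2853
circle(B,4.00) ∩ circle(D,7.00): a=3.5384, h=1.8653
  candidates: C₊=(2.0006,-0.0906) cross=19.185; C₋=(3.0412,-3.6732) cross=-19.185
  mode - wants cross < 0 → take C=(3.0412,-3.6732) (cross=-19.185)
ex = (C−B)/|BC| = (0.9796,-0.2011); ey = (0.2011,0.9796)
P = B + 2.82·ex + -0.87·ey = (1.7104,-4.2882)

1.71 -4.29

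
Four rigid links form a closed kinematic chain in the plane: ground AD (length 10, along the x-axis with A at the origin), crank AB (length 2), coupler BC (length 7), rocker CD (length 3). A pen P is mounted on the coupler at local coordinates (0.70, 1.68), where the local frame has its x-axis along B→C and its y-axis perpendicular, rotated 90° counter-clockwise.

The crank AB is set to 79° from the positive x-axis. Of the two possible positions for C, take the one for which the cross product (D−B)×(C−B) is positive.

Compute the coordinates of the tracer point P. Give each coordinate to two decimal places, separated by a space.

A=(0,0), D=(10.00,0)
B = A + 2.00·(cos79°, sin79°) = (0.3816, 1.9633)
|BD| = 9.8167
circle(B,7.00) ∩ circle(D,3.00): a=6.9457, h=0.8702
  candidates: C₊=(7.3610,1.4268) cross=8.543; C₋=(7.0130,-0.2785) cross=-8.543
  mode + wants cross > 0 → take C=(7.3610,1.4268) (cross=8.543)
ex = (C−B)/|BC| = (0.9971,-0.0766); ey = (0.0766,0.9971)
P = B + 0.70·ex + 1.68·ey = (1.2083,3.5847)

1.21 3.58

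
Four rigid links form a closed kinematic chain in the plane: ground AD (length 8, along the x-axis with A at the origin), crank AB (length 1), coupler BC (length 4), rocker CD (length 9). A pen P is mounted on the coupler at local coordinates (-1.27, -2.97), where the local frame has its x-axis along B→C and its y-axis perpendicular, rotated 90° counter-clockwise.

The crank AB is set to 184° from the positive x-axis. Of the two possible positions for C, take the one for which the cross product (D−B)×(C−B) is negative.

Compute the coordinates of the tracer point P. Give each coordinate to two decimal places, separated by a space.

A=(0,0), D=(8.00,0)
B = A + 1.00·(cos184°, sin184°) = (-0.9976, -0.0698)
|BD| = 8.9978
circle(B,4.00) ∩ circle(D,9.00): a=0.8869, h=3.9004
  candidates: C₊=(-0.1409,3.8374) cross=35.095; C₋=(-0.0804,-3.9632) cross=-35.095
  mode - wants cross < 0 → take C=(-0.0804,-3.9632) (cross=-35.095)
ex = (C−B)/|BC| = (0.2293,-0.9734); ey = (0.9734,0.2293)
P = B + -1.27·ex + -2.97·ey = (-4.1796,0.4854)

-4.18 0.49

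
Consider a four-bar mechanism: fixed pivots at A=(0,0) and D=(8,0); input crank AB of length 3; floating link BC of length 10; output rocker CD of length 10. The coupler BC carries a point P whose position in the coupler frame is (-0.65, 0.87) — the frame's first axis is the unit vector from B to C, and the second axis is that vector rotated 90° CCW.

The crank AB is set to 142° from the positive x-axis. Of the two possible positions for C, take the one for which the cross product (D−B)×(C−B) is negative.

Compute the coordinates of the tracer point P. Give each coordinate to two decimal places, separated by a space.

A=(0,0), D=(8.00,0)
B = A + 3.00·(cos142°, sin142°) = (-2.3640, 1.8470)
|BD| = 10.5273
circle(B,10.00) ∩ circle(D,10.00): a=5.2637, h=8.5026
  candidates: C₊=(4.3097,9.2942) cross=89.509; C₋=(1.3262,-7.4472) cross=-89.509
  mode - wants cross < 0 → take C=(1.3262,-7.4472) (cross=-89.509)
ex = (C−B)/|BC| = (0.3690,-0.9294); ey = (0.9294,0.3690)
P = B + -0.65·ex + 0.87·ey = (-1.7953,2.7722)

-1.80 2.77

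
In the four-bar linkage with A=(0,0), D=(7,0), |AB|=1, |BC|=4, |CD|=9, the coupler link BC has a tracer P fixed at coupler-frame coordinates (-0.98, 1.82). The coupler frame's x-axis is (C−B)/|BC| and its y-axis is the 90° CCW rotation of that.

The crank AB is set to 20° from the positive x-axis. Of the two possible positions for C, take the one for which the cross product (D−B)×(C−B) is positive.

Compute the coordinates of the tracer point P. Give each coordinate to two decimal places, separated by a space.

A=(0,0), D=(7.00,0)
B = A + 1.00·(cos20°, sin20°) = (0.9397, 0.3420)
|BD| = 6.0700
circle(B,4.00) ∩ circle(D,9.00): a=-2.3193, h=3.2590
  candidates: C₊=(-1.1923,3.7265) cross=19.782; C₋=(-1.5595,-2.7811) cross=-19.782
  mode + wants cross > 0 → take C=(-1.1923,3.7265) (cross=19.782)
ex = (C−B)/|BC| = (-0.5330,0.8461); ey = (-0.8461,-0.5330)
P = B + -0.98·ex + 1.82·ey = (-0.0779,-1.4572)

-0.08 -1.46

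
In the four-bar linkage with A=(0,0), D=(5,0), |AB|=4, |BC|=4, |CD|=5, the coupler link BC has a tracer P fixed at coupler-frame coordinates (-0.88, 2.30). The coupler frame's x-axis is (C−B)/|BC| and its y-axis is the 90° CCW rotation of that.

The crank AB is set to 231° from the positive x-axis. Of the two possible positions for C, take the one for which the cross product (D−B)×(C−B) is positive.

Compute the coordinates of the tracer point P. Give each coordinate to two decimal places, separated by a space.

-4.86 -2.35

A=(0,0), D=(5.00,0)
B = A + 4.00·(cos231°, sin231°) = (-2.5173, -3.1086)
|BD| = 8.1347
circle(B,4.00) ∩ circle(D,5.00): a=3.5141, h=1.9107
  candidates: C₊=(-0.0000,0.0000) cross=15.543; C₋=(1.4603,-3.5314) cross=-15.543
  mode + wants cross > 0 → take C=(-0.0000,0.0000) (cross=15.543)
ex = (C−B)/|BC| = (0.6293,0.7771); ey = (-0.7771,0.6293)
P = B + -0.88·ex + 2.30·ey = (-4.8585,-2.3450)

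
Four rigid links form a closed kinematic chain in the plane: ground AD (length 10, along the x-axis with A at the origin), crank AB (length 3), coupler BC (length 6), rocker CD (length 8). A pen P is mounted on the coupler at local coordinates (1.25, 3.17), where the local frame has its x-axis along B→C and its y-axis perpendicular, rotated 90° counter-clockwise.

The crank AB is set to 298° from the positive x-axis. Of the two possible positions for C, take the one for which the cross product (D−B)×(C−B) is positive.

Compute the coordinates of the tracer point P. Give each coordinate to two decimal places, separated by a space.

A=(0,0), D=(10.00,0)
B = A + 3.00·(cos298°, sin298°) = (1.4084, -2.6488)
|BD| = 8.9906
circle(B,6.00) ∩ circle(D,8.00): a=2.9381, h=5.2314
  candidates: C₊=(2.6749,3.2160) cross=47.033; C₋=(5.7574,-6.7824) cross=-47.033
  mode + wants cross > 0 → take C=(2.6749,3.2160) (cross=47.033)
ex = (C−B)/|BC| = (0.2111,0.9775); ey = (-0.9775,0.2111)
P = B + 1.25·ex + 3.17·ey = (-1.4263,-0.7579)

-1.43 -0.76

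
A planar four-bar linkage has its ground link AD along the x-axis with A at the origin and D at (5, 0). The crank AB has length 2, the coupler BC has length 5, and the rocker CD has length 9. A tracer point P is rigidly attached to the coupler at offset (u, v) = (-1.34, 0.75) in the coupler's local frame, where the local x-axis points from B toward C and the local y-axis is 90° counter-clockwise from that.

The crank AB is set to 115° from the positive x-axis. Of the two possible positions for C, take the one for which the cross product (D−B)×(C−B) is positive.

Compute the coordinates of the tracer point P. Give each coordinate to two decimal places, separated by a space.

-1.59 0.47

A=(0,0), D=(5.00,0)
B = A + 2.00·(cos115°, sin115°) = (-0.8452, 1.8126)
|BD| = 6.1198
circle(B,5.00) ∩ circle(D,9.00): a=-1.5154, h=4.7648
  candidates: C₊=(-0.8813,6.8125) cross=29.160; C₋=(-3.7039,-2.2896) cross=-29.160
  mode + wants cross > 0 → take C=(-0.8813,6.8125) (cross=29.160)
ex = (C−B)/|BC| = (-0.0072,1.0000); ey = (-1.0000,-0.0072)
P = B + -1.34·ex + 0.75·ey = (-1.5855,0.4672)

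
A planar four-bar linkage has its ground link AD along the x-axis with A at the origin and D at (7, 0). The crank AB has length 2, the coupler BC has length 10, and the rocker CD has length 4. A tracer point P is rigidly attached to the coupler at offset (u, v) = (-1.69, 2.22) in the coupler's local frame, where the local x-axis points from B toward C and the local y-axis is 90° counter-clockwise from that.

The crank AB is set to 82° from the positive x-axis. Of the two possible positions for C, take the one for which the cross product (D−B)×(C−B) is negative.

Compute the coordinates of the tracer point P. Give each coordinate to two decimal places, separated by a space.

A=(0,0), D=(7.00,0)
B = A + 2.00·(cos82°, sin82°) = (0.2783, 1.9805)
|BD| = 7.0074
circle(B,10.00) ∩ circle(D,4.00): a=9.4974, h=3.1305
  candidates: C₊=(10.2733,2.2991) cross=21.936; C₋=(8.5037,-3.7066) cross=-21.936
  mode - wants cross < 0 → take C=(8.5037,-3.7066) (cross=-21.936)
ex = (C−B)/|BC| = (0.8225,-0.5687); ey = (0.5687,0.8225)
P = B + -1.69·ex + 2.22·ey = (0.1508,4.7677)

0.15 4.77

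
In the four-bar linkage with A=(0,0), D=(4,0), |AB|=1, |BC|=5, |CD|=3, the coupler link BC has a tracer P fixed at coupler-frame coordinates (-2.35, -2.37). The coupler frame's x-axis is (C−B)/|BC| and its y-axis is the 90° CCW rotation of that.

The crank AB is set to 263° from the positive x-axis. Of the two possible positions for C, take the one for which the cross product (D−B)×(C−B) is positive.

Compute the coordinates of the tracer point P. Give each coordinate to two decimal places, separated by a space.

0.20 -4.31

A=(0,0), D=(4.00,0)
B = A + 1.00·(cos263°, sin263°) = (-0.1219, -0.9925)
|BD| = 4.2397
circle(B,5.00) ∩ circle(D,3.00): a=4.0068, h=2.9909
  candidates: C₊=(3.0734,2.8533) cross=12.681; C₋=(4.4738,-2.9624) cross=-12.681
  mode + wants cross > 0 → take C=(3.0734,2.8533) (cross=12.681)
ex = (C−B)/|BC| = (0.6390,0.7692); ey = (-0.7692,0.6390)
P = B + -2.35·ex + -2.37·ey = (0.1993,-4.3146)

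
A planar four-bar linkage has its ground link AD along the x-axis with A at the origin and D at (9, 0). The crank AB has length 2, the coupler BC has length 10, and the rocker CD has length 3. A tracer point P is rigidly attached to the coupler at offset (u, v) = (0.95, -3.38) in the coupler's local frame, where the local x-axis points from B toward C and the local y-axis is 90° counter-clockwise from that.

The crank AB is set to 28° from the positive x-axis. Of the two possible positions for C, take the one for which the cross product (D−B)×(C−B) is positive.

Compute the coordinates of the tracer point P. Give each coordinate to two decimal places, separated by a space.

A=(0,0), D=(9.00,0)
B = A + 2.00·(cos28°, sin28°) = (1.7659, 0.9389)
|BD| = 7.2948
circle(B,10.00) ∩ circle(D,3.00): a=9.8847, h=1.5140
  candidates: C₊=(11.7633,1.1680) cross=11.044; C₋=(11.3735,-1.8348) cross=-11.044
  mode + wants cross > 0 → take C=(11.7633,1.1680) (cross=11.044)
ex = (C−B)/|BC| = (0.9997,0.0229); ey = (-0.0229,0.9997)
P = B + 0.95·ex + -3.38·ey = (2.7931,-2.4184)

2.79 -2.42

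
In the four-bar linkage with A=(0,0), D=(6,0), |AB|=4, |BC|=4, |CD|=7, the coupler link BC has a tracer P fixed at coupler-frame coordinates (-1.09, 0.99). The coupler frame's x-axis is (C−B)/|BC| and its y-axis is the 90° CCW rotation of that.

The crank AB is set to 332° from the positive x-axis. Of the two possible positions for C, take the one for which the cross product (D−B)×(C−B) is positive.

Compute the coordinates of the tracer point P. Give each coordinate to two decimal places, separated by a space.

A=(0,0), D=(6.00,0)
B = A + 4.00·(cos332°, sin332°) = (3.5318, -1.8779)
|BD| = 3.1014
circle(B,4.00) ∩ circle(D,7.00): a=-3.7695, h=1.3381
  candidates: C₊=(-0.2784,-3.0954) cross=4.150; C₋=(1.3421,-5.2253) cross=-4.150
  mode + wants cross > 0 → take C=(-0.2784,-3.0954) (cross=4.150)
ex = (C−B)/|BC| = (-0.9526,-0.3044); ey = (0.3044,-0.9526)
P = B + -1.09·ex + 0.99·ey = (4.8714,-2.4891)

4.87 -2.49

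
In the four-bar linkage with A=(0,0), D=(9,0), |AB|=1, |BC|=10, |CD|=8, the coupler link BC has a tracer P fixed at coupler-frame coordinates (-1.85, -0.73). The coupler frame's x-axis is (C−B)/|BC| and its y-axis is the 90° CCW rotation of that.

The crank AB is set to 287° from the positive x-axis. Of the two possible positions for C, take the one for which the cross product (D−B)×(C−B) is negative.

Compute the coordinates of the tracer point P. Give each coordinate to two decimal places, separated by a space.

-1.55 -0.21

A=(0,0), D=(9.00,0)
B = A + 1.00·(cos287°, sin287°) = (0.2924, -0.9563)
|BD| = 8.7600
circle(B,10.00) ∩ circle(D,8.00): a=6.4348, h=7.6546
  candidates: C₊=(5.8531,7.3551) cross=67.054; C₋=(7.5243,-7.8627) cross=-67.054
  mode - wants cross < 0 → take C=(7.5243,-7.8627) (cross=-67.054)
ex = (C−B)/|BC| = (0.7232,-0.6906); ey = (0.6906,0.7232)
P = B + -1.85·ex + -0.73·ey = (-1.5497,-0.2066)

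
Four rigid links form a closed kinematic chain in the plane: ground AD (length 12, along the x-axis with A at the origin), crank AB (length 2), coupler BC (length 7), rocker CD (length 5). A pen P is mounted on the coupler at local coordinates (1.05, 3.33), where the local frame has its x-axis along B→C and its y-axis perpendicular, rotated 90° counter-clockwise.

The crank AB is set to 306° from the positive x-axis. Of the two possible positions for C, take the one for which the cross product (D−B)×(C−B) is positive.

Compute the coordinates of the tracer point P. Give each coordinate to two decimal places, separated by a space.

A=(0,0), D=(12.00,0)
B = A + 2.00·(cos306°, sin306°) = (1.1756, -1.6180)
|BD| = 10.9447
circle(B,7.00) ∩ circle(D,5.00): a=6.5688, h=2.4189
  candidates: C₊=(7.3145,1.7454) cross=26.475; C₋=(8.0298,-3.0393) cross=-26.475
  mode + wants cross > 0 → take C=(7.3145,1.7454) (cross=26.475)
ex = (C−B)/|BC| = (0.8770,0.4805); ey = (-0.4805,0.8770)
P = B + 1.05·ex + 3.33·ey = (0.4964,1.8069)

0.50 1.81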